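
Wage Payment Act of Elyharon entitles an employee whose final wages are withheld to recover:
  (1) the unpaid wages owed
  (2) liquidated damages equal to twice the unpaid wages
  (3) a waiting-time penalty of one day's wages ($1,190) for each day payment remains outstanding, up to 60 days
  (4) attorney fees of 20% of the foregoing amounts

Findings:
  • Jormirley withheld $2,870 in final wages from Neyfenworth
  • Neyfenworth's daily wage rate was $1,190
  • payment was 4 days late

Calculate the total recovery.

$16,044

Doubled: 2 × $2,870 = $5,740
Penalty days: min(4, 60) = 4
Waiting-time penalty: 4 × $1,190 = $4,760
Subtotal: $2,870 + $5,740 + $4,760 = $13,370
Attorney fees: 20% of $13,370 = $2,674
Total award: $13,370 + $2,674 = $16,044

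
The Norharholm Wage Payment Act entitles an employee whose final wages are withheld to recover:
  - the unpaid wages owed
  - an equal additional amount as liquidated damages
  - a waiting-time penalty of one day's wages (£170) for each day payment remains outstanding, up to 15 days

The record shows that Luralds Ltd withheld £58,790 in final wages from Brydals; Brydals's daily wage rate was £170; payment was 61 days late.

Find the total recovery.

Liquidated damages (equal amount): £58,790
Penalty days: min(61, 15) = 15
Waiting-time penalty: 15 × £170 = £2,550
Total award: £58,790 + £58,790 + £2,550 = £120,130

Total award: £120,130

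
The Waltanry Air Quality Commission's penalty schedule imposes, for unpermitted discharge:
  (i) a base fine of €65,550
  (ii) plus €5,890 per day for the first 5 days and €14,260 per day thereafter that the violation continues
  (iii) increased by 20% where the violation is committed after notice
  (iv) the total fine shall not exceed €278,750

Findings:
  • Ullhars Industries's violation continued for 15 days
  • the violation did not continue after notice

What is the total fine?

First 5 days: 5 × €5,890 = €29,450
Remaining days: (15 − 5) × €14,260 = €142,600
Per-day component: €29,450 + €142,600 = €172,050
Base plus per-day: €65,550 + €172,050 = €237,600
The violation did not continue after notice: no 20% increase.
Cap at €278,750: €237,600 is within the cap, no reduction.

Civil penalty: €237,600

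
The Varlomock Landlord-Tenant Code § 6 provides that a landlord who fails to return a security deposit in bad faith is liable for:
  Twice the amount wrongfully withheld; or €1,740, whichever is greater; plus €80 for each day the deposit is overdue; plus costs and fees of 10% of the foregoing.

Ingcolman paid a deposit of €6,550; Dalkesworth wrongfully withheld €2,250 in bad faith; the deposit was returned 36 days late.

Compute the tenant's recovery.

Doubled: 2 × €2,250 = €4,500
Minimum €1,740: €4,500 meets the minimum, no increase.
Late-return penalty: 36 × €80 = €2,880
Damages plus late penalty: €4,500 + €2,880 = €7,380
Costs and fees: 10% of €7,380 = €738
Total recovery: €7,380 + €738 = €8,118

€8,118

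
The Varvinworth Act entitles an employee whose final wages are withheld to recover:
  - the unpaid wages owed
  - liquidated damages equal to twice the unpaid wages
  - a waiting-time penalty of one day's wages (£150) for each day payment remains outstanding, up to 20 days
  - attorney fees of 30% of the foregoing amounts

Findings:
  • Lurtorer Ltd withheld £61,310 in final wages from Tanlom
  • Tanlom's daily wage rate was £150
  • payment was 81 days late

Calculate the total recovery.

Doubled: 2 × £61,310 = £122,620
Penalty days: min(81, 20) = 20
Waiting-time penalty: 20 × £150 = £3,000
Subtotal: £61,310 + £122,620 + £3,000 = £186,930
Attorney fees: 30% of £186,930 = £56,079
Total award: £186,930 + £56,079 = £243,009

£243,009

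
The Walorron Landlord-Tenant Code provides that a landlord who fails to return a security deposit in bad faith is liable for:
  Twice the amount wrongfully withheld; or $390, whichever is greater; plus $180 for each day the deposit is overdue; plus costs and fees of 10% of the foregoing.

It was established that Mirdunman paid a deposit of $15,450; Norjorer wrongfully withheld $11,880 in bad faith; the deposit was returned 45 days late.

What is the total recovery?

Doubled: 2 × $11,880 = $23,760
Minimum $390: $23,760 meets the minimum, no increase.
Late-return penalty: 45 × $180 = $8,100
Damages plus late penalty: $23,760 + $8,100 = $31,860
Costs and fees: 10% of $31,860 = $3,186
Total recovery: $31,860 + $3,186 = $35,046

$35,046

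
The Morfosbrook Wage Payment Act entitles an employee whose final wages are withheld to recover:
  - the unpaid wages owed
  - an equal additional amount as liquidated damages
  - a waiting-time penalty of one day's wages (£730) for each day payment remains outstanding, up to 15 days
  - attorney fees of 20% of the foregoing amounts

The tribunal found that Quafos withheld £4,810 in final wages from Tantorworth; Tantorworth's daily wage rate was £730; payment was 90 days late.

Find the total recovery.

Liquidated damages (equal amount): £4,810
Penalty days: min(90, 15) = 15
Waiting-time penalty: 15 × £730 = £10,950
Subtotal: £4,810 + £4,810 + £10,950 = £20,570
Attorney fees: 20% of £20,570 = £4,114
Total award: £20,570 + £4,114 = £24,684

£24,684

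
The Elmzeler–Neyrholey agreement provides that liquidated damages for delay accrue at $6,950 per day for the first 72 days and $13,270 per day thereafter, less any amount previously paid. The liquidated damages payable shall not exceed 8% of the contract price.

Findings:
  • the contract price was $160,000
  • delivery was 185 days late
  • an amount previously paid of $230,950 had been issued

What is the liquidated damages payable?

First 72 days: 72 × $6,950 = $500,400
Remaining days: (185 − 72) × $13,270 = $1,499,510
Accrued per-day damages: $500,400 + $1,499,510 = $1,999,910
Less amount previously paid: $1,999,910 − $230,950 = $1,768,960
Cap: 8% of $160,000 = $12,800
Cap at $12,800: $1,768,960 exceeds the cap → $12,800

$12,800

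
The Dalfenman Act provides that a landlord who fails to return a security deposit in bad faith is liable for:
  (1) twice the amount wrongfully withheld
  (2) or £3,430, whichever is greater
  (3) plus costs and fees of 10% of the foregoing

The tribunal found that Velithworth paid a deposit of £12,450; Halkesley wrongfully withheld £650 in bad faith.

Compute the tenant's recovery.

£3,773

Doubled: 2 × £650 = £1,300
Minimum £3,430: £1,300 is below the minimum → £3,430
Costs and fees: 10% of £3,430 = £343
Total recovery: £3,430 + £343 = £3,773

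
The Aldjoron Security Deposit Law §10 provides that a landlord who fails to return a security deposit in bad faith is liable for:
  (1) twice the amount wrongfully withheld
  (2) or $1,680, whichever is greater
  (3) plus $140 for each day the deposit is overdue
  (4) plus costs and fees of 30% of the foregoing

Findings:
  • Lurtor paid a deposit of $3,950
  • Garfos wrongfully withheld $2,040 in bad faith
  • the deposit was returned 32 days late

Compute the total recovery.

$11,128

Doubled: 2 × $2,040 = $4,080
Minimum $1,680: $4,080 meets the minimum, no increase.
Late-return penalty: 32 × $140 = $4,480
Damages plus late penalty: $4,080 + $4,480 = $8,560
Costs and fees: 30% of $8,560 = $2,568
Total recovery: $8,560 + $2,568 = $11,128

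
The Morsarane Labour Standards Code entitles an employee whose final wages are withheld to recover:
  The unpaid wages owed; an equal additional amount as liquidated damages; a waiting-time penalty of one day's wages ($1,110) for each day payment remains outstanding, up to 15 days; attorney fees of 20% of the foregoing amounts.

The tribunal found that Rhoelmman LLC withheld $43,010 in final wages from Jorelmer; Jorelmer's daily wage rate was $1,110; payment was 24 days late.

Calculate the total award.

$123,204

Liquidated damages (equal amount): $43,010
Penalty days: min(24, 15) = 15
Waiting-time penalty: 15 × $1,110 = $16,650
Subtotal: $43,010 + $43,010 + $16,650 = $102,670
Attorney fees: 20% of $102,670 = $20,534
Total award: $102,670 + $20,534 = $123,204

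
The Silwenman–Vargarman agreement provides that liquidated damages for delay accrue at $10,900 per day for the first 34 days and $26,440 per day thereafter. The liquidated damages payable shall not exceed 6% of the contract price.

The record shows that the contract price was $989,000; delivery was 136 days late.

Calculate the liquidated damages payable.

First 34 days: 34 × $10,900 = $370,600
Remaining days: (136 − 34) × $26,440 = $2,696,880
Accrued per-day damages: $370,600 + $2,696,880 = $3,067,480
Cap: 6% of $989,000 = $59,340
Cap at $59,340: $3,067,480 exceeds the cap → $59,340

Liquidated damages: $59,340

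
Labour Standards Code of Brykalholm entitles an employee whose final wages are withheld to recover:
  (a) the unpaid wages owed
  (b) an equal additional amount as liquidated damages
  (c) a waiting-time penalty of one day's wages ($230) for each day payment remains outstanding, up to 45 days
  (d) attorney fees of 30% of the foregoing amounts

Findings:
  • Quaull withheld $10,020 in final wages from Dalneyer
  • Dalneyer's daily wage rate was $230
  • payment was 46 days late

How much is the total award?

Liquidated damages (equal amount): $10,020
Penalty days: min(46, 45) = 45
Waiting-time penalty: 45 × $230 = $10,350
Subtotal: $10,020 + $10,020 + $10,350 = $30,390
Attorney fees: 30% of $30,390 = $9,117
Total award: $30,390 + $9,117 = $39,507

$39,507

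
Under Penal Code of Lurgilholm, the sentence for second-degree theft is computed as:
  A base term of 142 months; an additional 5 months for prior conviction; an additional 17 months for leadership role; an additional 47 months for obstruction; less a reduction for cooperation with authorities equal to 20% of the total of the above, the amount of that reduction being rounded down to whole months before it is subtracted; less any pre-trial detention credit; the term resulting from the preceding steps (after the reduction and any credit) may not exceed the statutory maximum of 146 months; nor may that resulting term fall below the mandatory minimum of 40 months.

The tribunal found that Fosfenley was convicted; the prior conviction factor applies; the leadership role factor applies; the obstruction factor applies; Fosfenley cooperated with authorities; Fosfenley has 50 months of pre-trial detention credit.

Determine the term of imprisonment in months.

119 months

Prior conviction enhancement: +5 months
Leadership role enhancement: +17 months
Obstruction enhancement: +47 months
Adjusted term: 142 months + 5 months + 17 months + 47 months = 211 months
Cooperation with authorities reduction: 20% of 211 months = 42 months (rounded down)
After reduction: 211 − 42 = 169 months
Less pre-trial detention credit: 169 months − 50 months = 119 months
Cap at 146 months: 119 months is within the cap, no reduction.
Minimum 40 months: 119 months meets the minimum, no increase.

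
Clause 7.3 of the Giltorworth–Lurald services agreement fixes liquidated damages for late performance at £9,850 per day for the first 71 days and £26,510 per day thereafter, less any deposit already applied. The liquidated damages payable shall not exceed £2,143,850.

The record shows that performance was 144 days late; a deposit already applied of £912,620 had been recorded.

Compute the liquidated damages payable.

£1,721,960

First 71 days: 71 × £9,850 = £699,350
Remaining days: (144 − 71) × £26,510 = £1,935,230
Accrued per-day damages: £699,350 + £1,935,230 = £2,634,580
Less deposit already applied: £2,634,580 − £912,620 = £1,721,960
Cap at £2,143,850: £1,721,960 is within the cap, no reduction.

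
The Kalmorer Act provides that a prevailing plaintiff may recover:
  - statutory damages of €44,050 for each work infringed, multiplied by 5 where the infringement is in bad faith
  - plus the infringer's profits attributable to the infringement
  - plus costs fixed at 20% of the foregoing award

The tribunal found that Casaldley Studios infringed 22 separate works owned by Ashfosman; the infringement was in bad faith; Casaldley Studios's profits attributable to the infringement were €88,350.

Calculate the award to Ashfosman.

Statutory damages: 22 × €44,050 = €969,100
Multiplied by 5: 5 × €969,100 = €4,845,500
Combined award: €4,845,500 + €88,350 = €4,933,850
Costs: 20% of €4,933,850 = €986,770
Award plus costs: €4,933,850 + €986,770 = €5,920,620

€5,920,620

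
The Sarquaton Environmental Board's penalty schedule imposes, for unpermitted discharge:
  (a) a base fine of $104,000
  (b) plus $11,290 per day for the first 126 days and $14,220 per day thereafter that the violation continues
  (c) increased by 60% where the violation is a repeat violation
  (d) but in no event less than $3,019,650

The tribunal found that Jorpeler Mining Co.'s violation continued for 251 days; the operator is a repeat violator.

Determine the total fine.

First 126 days: 126 × $11,290 = $1,422,540
Remaining days: (251 − 126) × $14,220 = $1,777,500
Per-day component: $1,422,540 + $1,777,500 = $3,200,040
Base plus per-day: $104,000 + $3,200,040 = $3,304,040
Enhancement: 60% of $3,304,040 = $1,982,424
Enhanced fine: $3,304,040 + $1,982,424 = $5,286,464
Minimum $3,019,650: $5,286,464 meets the minimum, no increase.

Civil penalty: $5,286,464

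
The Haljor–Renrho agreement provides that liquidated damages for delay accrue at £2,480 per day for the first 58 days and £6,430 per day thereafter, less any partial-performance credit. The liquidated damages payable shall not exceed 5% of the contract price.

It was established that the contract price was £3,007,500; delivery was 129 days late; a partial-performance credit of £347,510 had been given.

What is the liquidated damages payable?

First 58 days: 58 × £2,480 = £143,840
Remaining days: (129 − 58) × £6,430 = £456,530
Accrued per-day damages: £143,840 + £456,530 = £600,370
Less partial-performance credit: £600,370 − £347,510 = £252,860
Cap: 5% of £3,007,500 = £150,375
Cap at £150,375: £252,860 exceeds the cap → £150,375

Liquidated damages: £150,375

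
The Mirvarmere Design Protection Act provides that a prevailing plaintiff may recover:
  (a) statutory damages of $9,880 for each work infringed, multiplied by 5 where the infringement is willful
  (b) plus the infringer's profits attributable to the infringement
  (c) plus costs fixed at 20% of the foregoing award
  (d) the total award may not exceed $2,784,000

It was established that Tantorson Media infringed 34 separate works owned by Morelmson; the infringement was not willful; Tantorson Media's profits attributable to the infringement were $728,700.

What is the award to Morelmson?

$1,277,544

Statutory damages: 34 × $9,880 = $335,920
Infringement not willful: no ×5 enhancement.
Combined award: $335,920 + $728,700 = $1,064,620
Costs: 20% of $1,064,620 = $212,924
Award plus costs: $1,064,620 + $212,924 = $1,277,544
Cap at $2,784,000: $1,277,544 is within the cap, no reduction.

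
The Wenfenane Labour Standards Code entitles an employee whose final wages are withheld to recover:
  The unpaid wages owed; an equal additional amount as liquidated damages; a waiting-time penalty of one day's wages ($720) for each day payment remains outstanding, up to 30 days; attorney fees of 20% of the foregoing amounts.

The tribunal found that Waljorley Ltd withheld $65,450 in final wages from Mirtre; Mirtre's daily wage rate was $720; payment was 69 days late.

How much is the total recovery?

Liquidated damages (equal amount): $65,450
Penalty days: min(69, 30) = 30
Waiting-time penalty: 30 × $720 = $21,600
Subtotal: $65,450 + $65,450 + $21,600 = $152,500
Attorney fees: 20% of $152,500 = $30,500
Total award: $152,500 + $30,500 = $183,000

$183,000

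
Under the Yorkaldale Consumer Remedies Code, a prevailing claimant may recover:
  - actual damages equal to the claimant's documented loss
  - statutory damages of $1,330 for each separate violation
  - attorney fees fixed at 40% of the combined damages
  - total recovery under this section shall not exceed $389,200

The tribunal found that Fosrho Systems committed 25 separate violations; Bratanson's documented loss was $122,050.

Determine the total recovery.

$217,420

Statutory damages: 25 × $1,330 = $33,250
Combined damages: $122,050 + $33,250 = $155,300
Attorney fees: 40% of $155,300 = $62,120
Total before cap: $155,300 + $62,120 = $217,420
Cap at $389,200: $217,420 is within the cap, no reduction.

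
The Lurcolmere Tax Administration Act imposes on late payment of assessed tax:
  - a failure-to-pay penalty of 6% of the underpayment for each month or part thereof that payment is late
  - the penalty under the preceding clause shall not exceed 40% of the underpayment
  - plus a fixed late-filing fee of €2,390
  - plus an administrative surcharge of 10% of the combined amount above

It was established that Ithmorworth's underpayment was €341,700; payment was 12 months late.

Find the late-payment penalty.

€152,977

Accrued rate: 6% × 12 = 72%, capped at 40% → 40%
Failure-to-pay penalty: 40% of €341,700 = €136,680
Penalty before surcharge: €136,680 + €2,390 = €139,070
Administrative surcharge: 10% of €139,070 = €13,907
Total penalty: €139,070 + €13,907 = €152,977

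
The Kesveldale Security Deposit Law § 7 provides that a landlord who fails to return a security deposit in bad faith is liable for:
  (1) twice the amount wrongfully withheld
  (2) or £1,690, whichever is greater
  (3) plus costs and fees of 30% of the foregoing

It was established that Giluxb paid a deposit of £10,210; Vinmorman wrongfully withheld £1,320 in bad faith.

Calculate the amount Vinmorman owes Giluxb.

Doubled: 2 × £1,320 = £2,640
Minimum £1,690: £2,640 meets the minimum, no increase.
Costs and fees: 30% of £2,640 = £792
Total recovery: £2,640 + £792 = £3,432

£3,432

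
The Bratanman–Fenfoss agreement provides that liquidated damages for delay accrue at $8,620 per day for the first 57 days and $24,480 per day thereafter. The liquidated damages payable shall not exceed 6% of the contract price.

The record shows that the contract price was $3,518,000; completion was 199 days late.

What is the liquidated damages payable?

$211,080

First 57 days: 57 × $8,620 = $491,340
Remaining days: (199 − 57) × $24,480 = $3,476,160
Accrued per-day damages: $491,340 + $3,476,160 = $3,967,500
Cap: 6% of $3,518,000 = $211,080
Cap at $211,080: $3,967,500 exceeds the cap → $211,080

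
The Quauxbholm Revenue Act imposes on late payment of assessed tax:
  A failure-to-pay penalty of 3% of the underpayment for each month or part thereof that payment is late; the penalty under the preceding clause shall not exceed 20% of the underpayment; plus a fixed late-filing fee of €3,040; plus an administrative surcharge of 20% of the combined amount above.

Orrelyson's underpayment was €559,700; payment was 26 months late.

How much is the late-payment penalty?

Accrued rate: 3% × 26 = 78%, capped at 20% → 20%
Failure-to-pay penalty: 20% of €559,700 = €111,940
Penalty before surcharge: €111,940 + €3,040 = €114,980
Administrative surcharge: 20% of €114,980 = €22,996
Total penalty: €114,980 + €22,996 = €137,976

€137,976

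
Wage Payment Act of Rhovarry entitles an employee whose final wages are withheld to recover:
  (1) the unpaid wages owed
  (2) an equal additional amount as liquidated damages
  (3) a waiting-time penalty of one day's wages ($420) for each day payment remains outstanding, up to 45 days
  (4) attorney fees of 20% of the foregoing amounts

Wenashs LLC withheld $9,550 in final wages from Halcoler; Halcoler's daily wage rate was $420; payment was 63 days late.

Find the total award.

$45,600

Liquidated damages (equal amount): $9,550
Penalty days: min(63, 45) = 45
Waiting-time penalty: 45 × $420 = $18,900
Subtotal: $9,550 + $9,550 + $18,900 = $38,000
Attorney fees: 20% of $38,000 = $7,600
Total award: $38,000 + $7,600 = $45,600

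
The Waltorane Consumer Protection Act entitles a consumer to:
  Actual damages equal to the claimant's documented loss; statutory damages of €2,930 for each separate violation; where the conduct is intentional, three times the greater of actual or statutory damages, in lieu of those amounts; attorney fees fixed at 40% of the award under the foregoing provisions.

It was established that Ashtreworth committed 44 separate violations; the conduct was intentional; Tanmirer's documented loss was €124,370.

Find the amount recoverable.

Statutory damages: 44 × €2,930 = €128,920
Greater of actual damages (€124,370) or statutory damages (€128,920): €128,920
Trebled: 3 × €128,920 = €386,760
Attorney fees: 40% of €386,760 = €154,704
Total recovery: €386,760 + €154,704 = €541,464

€541,464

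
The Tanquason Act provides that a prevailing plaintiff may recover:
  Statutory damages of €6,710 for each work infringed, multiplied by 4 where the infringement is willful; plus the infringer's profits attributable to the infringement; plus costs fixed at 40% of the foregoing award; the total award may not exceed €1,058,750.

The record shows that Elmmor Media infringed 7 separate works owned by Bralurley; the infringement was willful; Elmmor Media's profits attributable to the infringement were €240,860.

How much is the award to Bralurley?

€600,236

Statutory damages: 7 × €6,710 = €46,970
Multiplied by 4: 4 × €46,970 = €187,880
Combined award: €187,880 + €240,860 = €428,740
Costs: 40% of €428,740 = €171,496
Award plus costs: €428,740 + €171,496 = €600,236
Cap at €1,058,750: €600,236 is within the cap, no reduction.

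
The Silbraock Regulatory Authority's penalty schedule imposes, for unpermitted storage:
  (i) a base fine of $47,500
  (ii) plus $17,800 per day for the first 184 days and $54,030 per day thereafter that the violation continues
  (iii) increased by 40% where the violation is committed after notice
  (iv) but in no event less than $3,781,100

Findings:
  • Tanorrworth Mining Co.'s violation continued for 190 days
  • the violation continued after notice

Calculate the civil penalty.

First 184 days: 184 × $17,800 = $3,275,200
Remaining days: (190 − 184) × $54,030 = $324,180
Per-day component: $3,275,200 + $324,180 = $3,599,380
Base plus per-day: $47,500 + $3,599,380 = $3,646,880
Enhancement: 40% of $3,646,880 = $1,458,752
Enhanced fine: $3,646,880 + $1,458,752 = $5,105,632
Minimum $3,781,100: $5,105,632 meets the minimum, no increase.

Civil penalty: $5,105,632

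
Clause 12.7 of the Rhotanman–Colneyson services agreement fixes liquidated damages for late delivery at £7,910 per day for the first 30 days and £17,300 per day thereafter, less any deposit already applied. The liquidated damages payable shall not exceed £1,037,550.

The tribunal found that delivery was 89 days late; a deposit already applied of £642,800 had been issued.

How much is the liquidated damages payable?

£615,200

First 30 days: 30 × £7,910 = £237,300
Remaining days: (89 − 30) × £17,300 = £1,020,700
Accrued per-day damages: £237,300 + £1,020,700 = £1,258,000
Less deposit already applied: £1,258,000 − £642,800 = £615,200
Cap at £1,037,550: £615,200 is within the cap, no reduction.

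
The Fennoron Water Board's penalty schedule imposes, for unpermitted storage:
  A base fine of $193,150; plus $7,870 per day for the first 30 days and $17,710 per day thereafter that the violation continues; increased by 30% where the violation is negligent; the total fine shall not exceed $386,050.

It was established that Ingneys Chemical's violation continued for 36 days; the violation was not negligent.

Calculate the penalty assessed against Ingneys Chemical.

$386,050

First 30 days: 30 × $7,870 = $236,100
Remaining days: (36 − 30) × $17,710 = $106,260
Per-day component: $236,100 + $106,260 = $342,360
Base plus per-day: $193,150 + $342,360 = $535,510
The violation was not negligent: no 30% increase.
Cap at $386,050: $535,510 exceeds the cap → $386,050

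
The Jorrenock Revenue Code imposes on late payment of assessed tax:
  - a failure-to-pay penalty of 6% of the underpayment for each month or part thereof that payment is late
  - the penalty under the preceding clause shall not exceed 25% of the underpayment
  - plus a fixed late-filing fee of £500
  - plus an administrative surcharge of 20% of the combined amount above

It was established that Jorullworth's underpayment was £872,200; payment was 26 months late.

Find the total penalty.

Accrued rate: 6% × 26 = 156%, capped at 25% → 25%
Failure-to-pay penalty: 25% of £872,200 = £218,050
Penalty before surcharge: £218,050 + £500 = £218,550
Administrative surcharge: 20% of £218,550 = £43,710
Total penalty: £218,550 + £43,710 = £262,260

£262,260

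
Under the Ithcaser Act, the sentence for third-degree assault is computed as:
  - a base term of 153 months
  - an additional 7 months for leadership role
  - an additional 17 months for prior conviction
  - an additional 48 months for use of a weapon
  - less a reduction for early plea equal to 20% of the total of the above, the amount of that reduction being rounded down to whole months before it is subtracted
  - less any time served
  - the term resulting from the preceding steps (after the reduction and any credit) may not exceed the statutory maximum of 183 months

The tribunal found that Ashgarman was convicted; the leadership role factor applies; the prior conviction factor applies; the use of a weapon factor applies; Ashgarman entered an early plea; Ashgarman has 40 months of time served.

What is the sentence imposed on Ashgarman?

Leadership role enhancement: +7 months
Prior conviction enhancement: +17 months
Use of a weapon enhancement: +48 months
Adjusted term: 153 months + 7 months + 17 months + 48 months = 225 months
Early plea reduction: 20% of 225 months = 45 months (rounded down)
After reduction: 225 − 45 = 180 months
Less time served: 180 months − 40 months = 140 months
Cap at 183 months: 140 months is within the cap, no reduction.

140 months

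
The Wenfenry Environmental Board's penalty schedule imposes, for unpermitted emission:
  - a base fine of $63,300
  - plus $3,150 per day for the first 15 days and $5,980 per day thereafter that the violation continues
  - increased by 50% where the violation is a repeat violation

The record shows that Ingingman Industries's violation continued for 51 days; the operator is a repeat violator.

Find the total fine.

First 15 days: 15 × $3,150 = $47,250
Remaining days: (51 − 15) × $5,980 = $215,280
Per-day component: $47,250 + $215,280 = $262,530
Base plus per-day: $63,300 + $262,530 = $325,830
Enhancement: 50% of $325,830 = $162,915
Enhanced fine: $325,830 + $162,915 = $488,745

Civil penalty: $488,745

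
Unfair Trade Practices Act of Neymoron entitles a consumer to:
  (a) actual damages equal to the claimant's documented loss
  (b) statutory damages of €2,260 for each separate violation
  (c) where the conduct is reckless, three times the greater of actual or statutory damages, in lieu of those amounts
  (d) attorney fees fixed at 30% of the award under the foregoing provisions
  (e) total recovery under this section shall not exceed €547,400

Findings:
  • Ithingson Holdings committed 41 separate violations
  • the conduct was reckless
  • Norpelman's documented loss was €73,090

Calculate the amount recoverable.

Statutory damages: 41 × €2,260 = €92,660
Greater of actual damages (€73,090) or statutory damages (€92,660): €92,660
Trebled: 3 × €92,660 = €277,980
Attorney fees: 30% of €277,980 = €83,394
Total before cap: €277,980 + €83,394 = €361,374
Cap at €547,400: €361,374 is within the cap, no reduction.

€361,374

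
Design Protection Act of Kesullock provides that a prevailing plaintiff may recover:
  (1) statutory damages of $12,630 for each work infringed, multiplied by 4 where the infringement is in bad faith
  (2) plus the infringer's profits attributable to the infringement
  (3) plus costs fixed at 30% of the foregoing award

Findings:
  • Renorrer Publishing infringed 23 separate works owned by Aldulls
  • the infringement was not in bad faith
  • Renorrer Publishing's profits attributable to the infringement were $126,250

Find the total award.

$541,762

Statutory damages: 23 × $12,630 = $290,490
Infringement not in bad faith: no ×4 enhancement.
Combined award: $290,490 + $126,250 = $416,740
Costs: 30% of $416,740 = $125,022
Award plus costs: $416,740 + $125,022 = $541,762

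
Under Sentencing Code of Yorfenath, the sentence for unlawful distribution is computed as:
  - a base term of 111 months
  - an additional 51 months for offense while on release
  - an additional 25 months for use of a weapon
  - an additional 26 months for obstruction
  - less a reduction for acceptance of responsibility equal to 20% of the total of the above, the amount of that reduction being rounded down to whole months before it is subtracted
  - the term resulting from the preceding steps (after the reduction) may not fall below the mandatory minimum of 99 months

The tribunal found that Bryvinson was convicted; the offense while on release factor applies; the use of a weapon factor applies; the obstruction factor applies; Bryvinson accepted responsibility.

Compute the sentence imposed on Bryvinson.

171 months

Offense while on release enhancement: +51 months
Use of a weapon enhancement: +25 months
Obstruction enhancement: +26 months
Adjusted term: 111 months + 51 months + 25 months + 26 months = 213 months
Acceptance of responsibility reduction: 20% of 213 months = 42 months (rounded down)
After reduction: 213 − 42 = 171 months
Minimum 99 months: 171 months meets the minimum, no increase.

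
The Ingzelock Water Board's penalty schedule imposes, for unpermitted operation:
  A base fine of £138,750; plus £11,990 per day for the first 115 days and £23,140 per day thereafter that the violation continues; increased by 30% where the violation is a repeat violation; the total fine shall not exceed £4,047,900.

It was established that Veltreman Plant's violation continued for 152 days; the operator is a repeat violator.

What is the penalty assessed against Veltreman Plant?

£3,085,914

First 115 days: 115 × £11,990 = £1,378,850
Remaining days: (152 − 115) × £23,140 = £856,180
Per-day component: £1,378,850 + £856,180 = £2,235,030
Base plus per-day: £138,750 + £2,235,030 = £2,373,780
Enhancement: 30% of £2,373,780 = £712,134
Enhanced fine: £2,373,780 + £712,134 = £3,085,914
Cap at £4,047,900: £3,085,914 is within the cap, no reduction.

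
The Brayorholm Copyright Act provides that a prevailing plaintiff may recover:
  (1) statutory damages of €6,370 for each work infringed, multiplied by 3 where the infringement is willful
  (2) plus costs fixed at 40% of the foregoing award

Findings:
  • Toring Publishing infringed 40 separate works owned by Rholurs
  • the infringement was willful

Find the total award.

Statutory damages: 40 × €6,370 = €254,800
Trebled: 3 × €254,800 = €764,400
Costs: 40% of €764,400 = €305,760
Award plus costs: €764,400 + €305,760 = €1,070,160

Award: €1,070,160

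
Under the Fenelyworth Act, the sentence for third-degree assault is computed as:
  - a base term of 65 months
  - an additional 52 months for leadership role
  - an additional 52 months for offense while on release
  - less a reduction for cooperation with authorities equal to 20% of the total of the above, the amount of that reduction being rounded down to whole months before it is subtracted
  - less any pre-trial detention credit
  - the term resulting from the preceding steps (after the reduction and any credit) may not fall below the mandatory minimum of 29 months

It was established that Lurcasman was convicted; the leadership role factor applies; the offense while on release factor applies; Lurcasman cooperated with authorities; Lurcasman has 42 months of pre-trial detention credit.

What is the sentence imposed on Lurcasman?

94 months

Leadership role enhancement: +52 months
Offense while on release enhancement: +52 months
Adjusted term: 65 months + 52 months + 52 months = 169 months
Cooperation with authorities reduction: 20% of 169 months = 33 months (rounded down)
After reduction: 169 − 33 = 136 months
Less pre-trial detention credit: 136 months − 42 months = 94 months
Minimum 29 months: 94 months meets the minimum, no increase.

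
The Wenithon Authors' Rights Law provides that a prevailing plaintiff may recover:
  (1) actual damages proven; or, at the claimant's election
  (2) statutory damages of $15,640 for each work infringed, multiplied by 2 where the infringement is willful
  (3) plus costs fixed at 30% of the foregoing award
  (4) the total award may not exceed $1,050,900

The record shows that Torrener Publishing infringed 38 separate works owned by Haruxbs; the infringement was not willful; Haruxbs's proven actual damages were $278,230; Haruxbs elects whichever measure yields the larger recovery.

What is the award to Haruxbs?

Statutory damages: 38 × $15,640 = $594,320
Infringement not willful: no ×2 enhancement.
Greater of actual damages ($278,230) or statutory damages ($594,320): $594,320
Costs: 30% of $594,320 = $178,296
Award plus costs: $594,320 + $178,296 = $772,616
Cap at $1,050,900: $772,616 is within the cap, no reduction.

$772,616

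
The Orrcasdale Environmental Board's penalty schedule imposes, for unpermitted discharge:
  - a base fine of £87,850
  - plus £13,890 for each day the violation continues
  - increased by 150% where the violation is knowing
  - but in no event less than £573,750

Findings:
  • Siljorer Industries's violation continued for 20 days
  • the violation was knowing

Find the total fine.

Civil penalty: £914,125

Per-day component: 20 × £13,890 = £277,800
Base plus per-day: £87,850 + £277,800 = £365,650
Enhancement: 150% of £365,650 = £548,475
Enhanced fine: £365,650 + £548,475 = £914,125
Minimum £573,750: £914,125 meets the minimum, no increase.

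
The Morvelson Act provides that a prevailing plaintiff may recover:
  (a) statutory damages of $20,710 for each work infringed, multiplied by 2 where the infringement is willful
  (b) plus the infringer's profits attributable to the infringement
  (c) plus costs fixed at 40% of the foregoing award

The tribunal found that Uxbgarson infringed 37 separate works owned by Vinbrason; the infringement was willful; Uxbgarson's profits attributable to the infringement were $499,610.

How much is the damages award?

$2,845,010

Statutory damages: 37 × $20,710 = $766,270
Doubled: 2 × $766,270 = $1,532,540
Combined award: $1,532,540 + $499,610 = $2,032,150
Costs: 40% of $2,032,150 = $812,860
Award plus costs: $2,032,150 + $812,860 = $2,845,010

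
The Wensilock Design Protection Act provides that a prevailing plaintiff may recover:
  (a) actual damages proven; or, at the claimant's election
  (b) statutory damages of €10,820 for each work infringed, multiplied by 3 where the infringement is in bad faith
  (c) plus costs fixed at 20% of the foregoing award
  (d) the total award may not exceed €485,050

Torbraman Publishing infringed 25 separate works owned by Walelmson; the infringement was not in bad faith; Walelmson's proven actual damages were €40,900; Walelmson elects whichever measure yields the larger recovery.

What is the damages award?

Award: €324,600

Statutory damages: 25 × €10,820 = €270,500
Infringement not in bad faith: no ×3 enhancement.
Greater of actual damages (€40,900) or statutory damages (€270,500): €270,500
Costs: 20% of €270,500 = €54,100
Award plus costs: €270,500 + €54,100 = €324,600
Cap at €485,050: €324,600 is within the cap, no reduction.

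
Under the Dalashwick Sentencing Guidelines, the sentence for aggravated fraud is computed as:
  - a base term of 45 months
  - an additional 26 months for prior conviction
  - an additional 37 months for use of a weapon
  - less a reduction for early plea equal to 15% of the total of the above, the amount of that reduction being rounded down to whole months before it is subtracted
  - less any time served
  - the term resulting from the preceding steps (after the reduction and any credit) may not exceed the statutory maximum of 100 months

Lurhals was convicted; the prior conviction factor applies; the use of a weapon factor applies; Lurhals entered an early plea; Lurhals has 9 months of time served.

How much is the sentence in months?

Prior conviction enhancement: +26 months
Use of a weapon enhancement: +37 months
Adjusted term: 45 months + 26 months + 37 months = 108 months
Early plea reduction: 15% of 108 months = 16 months (rounded down)
After reduction: 108 − 16 = 92 months
Less time served: 92 months − 9 months = 83 months
Cap at 100 months: 83 months is within the cap, no reduction.

Sentence: 83 months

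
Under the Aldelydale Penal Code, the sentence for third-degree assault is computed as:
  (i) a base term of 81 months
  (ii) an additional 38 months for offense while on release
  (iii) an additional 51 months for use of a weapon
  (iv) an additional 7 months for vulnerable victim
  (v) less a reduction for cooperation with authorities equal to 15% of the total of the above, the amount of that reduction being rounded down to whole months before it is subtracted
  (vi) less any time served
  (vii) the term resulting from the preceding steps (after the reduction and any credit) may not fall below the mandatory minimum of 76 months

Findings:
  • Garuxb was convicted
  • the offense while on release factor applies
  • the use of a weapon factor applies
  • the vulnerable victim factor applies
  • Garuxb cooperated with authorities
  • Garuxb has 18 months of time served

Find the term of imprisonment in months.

133 months

Offense while on release enhancement: +38 months
Use of a weapon enhancement: +51 months
Vulnerable victim enhancement: +7 months
Adjusted term: 81 months + 38 months + 51 months + 7 months = 177 months
Cooperation with authorities reduction: 15% of 177 months = 26 months (rounded down)
After reduction: 177 − 26 = 151 months
Less time served: 151 months − 18 months = 133 months
Minimum 76 months: 133 months meets the minimum, no increase.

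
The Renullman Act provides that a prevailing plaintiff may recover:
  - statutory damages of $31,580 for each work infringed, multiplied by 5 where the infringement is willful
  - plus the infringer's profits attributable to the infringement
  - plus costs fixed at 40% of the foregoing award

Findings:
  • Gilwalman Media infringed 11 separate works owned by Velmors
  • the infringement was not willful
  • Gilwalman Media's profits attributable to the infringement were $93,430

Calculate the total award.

Statutory damages: 11 × $31,580 = $347,380
Infringement not willful: no ×5 enhancement.
Combined award: $347,380 + $93,430 = $440,810
Costs: 40% of $440,810 = $176,324
Award plus costs: $440,810 + $176,324 = $617,134

Award: $617,134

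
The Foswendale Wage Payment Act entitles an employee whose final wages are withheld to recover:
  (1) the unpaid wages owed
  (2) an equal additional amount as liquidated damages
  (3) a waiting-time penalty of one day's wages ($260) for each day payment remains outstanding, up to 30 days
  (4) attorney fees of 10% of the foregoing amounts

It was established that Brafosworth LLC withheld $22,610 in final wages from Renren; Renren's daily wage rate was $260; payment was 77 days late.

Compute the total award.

$58,322

Liquidated damages (equal amount): $22,610
Penalty days: min(77, 30) = 30
Waiting-time penalty: 30 × $260 = $7,800
Subtotal: $22,610 + $22,610 + $7,800 = $53,020
Attorney fees: 10% of $53,020 = $5,302
Total award: $53,020 + $5,302 = $58,322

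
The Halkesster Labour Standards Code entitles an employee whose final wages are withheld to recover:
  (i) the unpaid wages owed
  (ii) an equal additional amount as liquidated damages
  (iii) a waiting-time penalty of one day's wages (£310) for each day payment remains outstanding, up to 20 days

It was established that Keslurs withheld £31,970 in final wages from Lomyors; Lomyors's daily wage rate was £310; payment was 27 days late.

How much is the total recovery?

Liquidated damages (equal amount): £31,970
Penalty days: min(27, 20) = 20
Waiting-time penalty: 20 × £310 = £6,200
Total award: £31,970 + £31,970 + £6,200 = £70,140

£70,140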